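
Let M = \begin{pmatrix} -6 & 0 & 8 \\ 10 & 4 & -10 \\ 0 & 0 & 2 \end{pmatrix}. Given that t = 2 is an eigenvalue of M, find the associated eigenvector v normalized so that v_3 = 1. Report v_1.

M − 2I = [[-8, 0, 8], [10, 2, -10], [0, 0, 0]].
Solving (M − 2I)v = 0 gives the eigenspace spanned by (1, 0, 1).
With v_3 = 1, v = (1, 0, 1), so v_1 = 1.

1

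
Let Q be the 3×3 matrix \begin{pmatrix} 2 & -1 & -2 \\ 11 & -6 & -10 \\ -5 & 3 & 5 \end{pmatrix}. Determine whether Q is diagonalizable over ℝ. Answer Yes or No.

No

Characteristic polynomial: p(t) = t^3 - t^2 - t + 1 = (t - 1)^2(t + 1).
t = 1 has algebraic multiplicity 2; rank(Q − 1I) = 2, so geometric multiplicity = 1.
Geometric multiplicity < algebraic multiplicity, so Q is not diagonalizable.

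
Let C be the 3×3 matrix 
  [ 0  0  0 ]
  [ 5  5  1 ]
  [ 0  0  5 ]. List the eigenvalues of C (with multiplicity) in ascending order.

0, 5, 5

Characteristic polynomial: p(r) = r^3 - 10r^2 + 25r = r(r - 5)^2.
Roots (with multiplicity): 0, 5, 5.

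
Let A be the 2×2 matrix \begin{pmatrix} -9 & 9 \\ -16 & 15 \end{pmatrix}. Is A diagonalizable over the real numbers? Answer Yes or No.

No

Characteristic polynomial: p(s) = s^2 - 6s + 9 = (s - 3)^2.
s = 3 has algebraic multiplicity 2; rank(A − 3I) = 1, so geometric multiplicity = 1.
Geometric multiplicity < algebraic multiplicity, so A is not diagonalizable.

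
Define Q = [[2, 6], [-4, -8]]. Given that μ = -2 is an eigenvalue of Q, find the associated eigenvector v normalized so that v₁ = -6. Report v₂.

4

Q + 2I = [[4, 6], [-4, -6]].
Solving (Q + 2I)v = 0 gives the eigenspace spanned by (-6, 4).
With v₁ = -6, v = (-6, 4), so v₂ = 4.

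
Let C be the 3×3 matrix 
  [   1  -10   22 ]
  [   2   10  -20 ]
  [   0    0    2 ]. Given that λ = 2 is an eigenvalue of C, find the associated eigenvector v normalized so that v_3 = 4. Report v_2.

8

C − 2I = [[-1, -10, 22], [2, 8, -20], [0, 0, 0]].
Solving (C − 2I)v = 0 gives the eigenspace spanned by (8, 8, 4).
With v_3 = 4, v = (8, 8, 4), so v_2 = 8.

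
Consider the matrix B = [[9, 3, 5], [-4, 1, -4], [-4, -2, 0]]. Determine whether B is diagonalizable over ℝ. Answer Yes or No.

No

Characteristic polynomial: p(μ) = μ^3 - 10μ^2 + 33μ - 36 = (μ - 4)(μ - 3)^2.
μ = 3 has algebraic multiplicity 2; rank(B − 3I) = 2, so geometric multiplicity = 1.
Geometric multiplicity < algebraic multiplicity, so B is not diagonalizable.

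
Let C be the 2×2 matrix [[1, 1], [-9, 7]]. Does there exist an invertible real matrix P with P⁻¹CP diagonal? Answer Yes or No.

No

Characteristic polynomial: p(s) = s^2 - 8s + 16 = (s - 4)^2.
s = 4 has algebraic multiplicity 2; rank(C − 4I) = 1, so geometric multiplicity = 1.
Geometric multiplicity < algebraic multiplicity, so C is not diagonalizable.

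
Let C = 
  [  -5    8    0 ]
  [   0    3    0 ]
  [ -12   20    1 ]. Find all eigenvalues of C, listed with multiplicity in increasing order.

Characteristic polynomial: p(s) = s^3 + s^2 - 17s + 15 = (s - 3)(s - 1)(s + 5).
Roots (with multiplicity): -5, 1, 3.

-5, 1, 3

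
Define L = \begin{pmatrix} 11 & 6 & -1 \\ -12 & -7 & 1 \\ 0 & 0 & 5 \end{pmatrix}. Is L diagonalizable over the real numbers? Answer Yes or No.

Characteristic polynomial: p(μ) = μ^3 - 9μ^2 + 15μ + 25 = (μ - 5)^2(μ + 1).
μ = 5 has algebraic multiplicity 2; rank(L − 5I) = 2, so geometric multiplicity = 1.
Geometric multiplicity < algebraic multiplicity, so L is not diagonalizable.

No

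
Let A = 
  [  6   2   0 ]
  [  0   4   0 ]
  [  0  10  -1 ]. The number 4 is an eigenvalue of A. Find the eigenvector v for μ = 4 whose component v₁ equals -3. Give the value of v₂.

A − 4I = [[2, 2, 0], [0, 0, 0], [0, 10, -5]].
Solving (A − 4I)v = 0 gives the eigenspace spanned by (-3, 3, 6).
With v₁ = -3, v = (-3, 3, 6), so v₂ = 3.

3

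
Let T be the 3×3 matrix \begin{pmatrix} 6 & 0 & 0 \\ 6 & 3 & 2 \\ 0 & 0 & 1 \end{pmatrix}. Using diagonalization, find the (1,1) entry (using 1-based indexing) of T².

Characteristic polynomial: s^3 - 10s^2 + 27s - 18 = (s - 6)(s - 3)(s - 1), so the eigenvalues are 1, 3, 6.
s=6: eigenvector (1, 2, 0).
s=3: eigenvector (0, 1, 0).
s=1: eigenvector (0, -1, 1).
P = [[1, 0, 0], [2, 1, -1], [0, 0, 1]], D = diag(6, 3, 1), P⁻¹ = [[1, 0, 0], [-2, 1, 1], [0, 0, 1]].
T² = P·diag(36, 9, 1)·P⁻¹ = [[36, 0, 0], [54, 9, 8], [0, 0, 1]].
The requested entry is 36.

36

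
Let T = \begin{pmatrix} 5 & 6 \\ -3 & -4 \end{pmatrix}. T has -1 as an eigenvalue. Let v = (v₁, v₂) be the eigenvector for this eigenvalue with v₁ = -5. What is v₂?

5

T + 1I = [[6, 6], [-3, -3]].
Solving (T + 1I)v = 0 gives the eigenspace spanned by (-5, 5).
With v₁ = -5, v = (-5, 5), so v₂ = 5.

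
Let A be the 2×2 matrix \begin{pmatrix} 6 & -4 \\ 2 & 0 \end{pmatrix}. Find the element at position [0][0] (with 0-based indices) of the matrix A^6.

Characteristic polynomial: μ^2 - 6μ + 8 = (μ - 4)(μ - 2), so the eigenvalues are 2, 4.
μ=2: eigenvector (-1, -1).
μ=4: eigenvector (2, 1).
P = [[-1, 2], [-1, 1]], D = diag(2, 4), P⁻¹ = [[1, -2], [1, -1]].
A⁶ = P·diag(64, 4096)·P⁻¹ = [[8128, -8064], [4032, -3968]].
The requested entry is 8128.

8128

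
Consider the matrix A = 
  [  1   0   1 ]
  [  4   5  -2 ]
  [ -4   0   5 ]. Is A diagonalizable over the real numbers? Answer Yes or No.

Characteristic polynomial: p(λ) = λ^3 - 11λ^2 + 39λ - 45 = (λ - 5)(λ - 3)^2.
λ = 3 has algebraic multiplicity 2; rank(A − 3I) = 2, so geometric multiplicity = 1.
Geometric multiplicity < algebraic multiplicity, so A is not diagonalizable.

No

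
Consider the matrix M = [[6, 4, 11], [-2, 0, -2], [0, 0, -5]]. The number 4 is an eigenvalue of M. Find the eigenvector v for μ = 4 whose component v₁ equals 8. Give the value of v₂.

M − 4I = [[2, 4, 11], [-2, -4, -2], [0, 0, -9]].
Solving (M − 4I)v = 0 gives the eigenspace spanned by (8, -4, 0).
With v₁ = 8, v = (8, -4, 0), so v₂ = -4.

-4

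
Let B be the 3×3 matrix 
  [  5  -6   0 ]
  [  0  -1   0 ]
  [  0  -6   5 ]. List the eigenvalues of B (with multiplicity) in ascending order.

Characteristic polynomial: p(μ) = μ^3 - 9μ^2 + 15μ + 25 = (μ - 5)^2(μ + 1).
Roots (with multiplicity): -1, 5, 5.

-1, 5, 5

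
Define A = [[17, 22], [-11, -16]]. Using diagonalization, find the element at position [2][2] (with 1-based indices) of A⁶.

Characteristic polynomial: t^2 - t - 30 = (t - 6)(t + 5), so the eigenvalues are -5, 6.
t=6: eigenvector (2, -1).
t=-5: eigenvector (-1, 1).
P = [[2, -1], [-1, 1]], D = diag(6, -5), P⁻¹ = [[1, 1], [1, 2]].
A⁶ = P·diag(46656, 15625)·P⁻¹ = [[77687, 62062], [-31031, -15406]].
The requested entry is -15406.

-15406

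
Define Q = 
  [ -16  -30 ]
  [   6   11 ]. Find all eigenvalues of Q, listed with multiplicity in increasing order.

-4, -1

Characteristic polynomial: p(μ) = μ^2 + 5μ + 4 = (μ + 1)(μ + 4).
Roots (with multiplicity): -4, -1.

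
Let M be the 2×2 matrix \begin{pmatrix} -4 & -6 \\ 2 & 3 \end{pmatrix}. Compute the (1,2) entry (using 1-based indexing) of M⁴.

6

Characteristic polynomial: λ^2 + λ = λ(λ + 1), so the eigenvalues are -1, 0.
λ=-1: eigenvector (2, -1).
λ=0: eigenvector (3, -2).
P = [[2, 3], [-1, -2]], D = diag(-1, 0), P⁻¹ = [[2, 3], [-1, -2]].
M⁴ = P·diag(1, 0)·P⁻¹ = [[4, 6], [-2, -3]].
The requested entry is 6.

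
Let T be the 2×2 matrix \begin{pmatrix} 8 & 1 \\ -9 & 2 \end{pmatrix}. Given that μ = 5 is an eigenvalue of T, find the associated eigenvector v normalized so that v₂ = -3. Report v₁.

1

T − 5I = [[3, 1], [-9, -3]].
Solving (T − 5I)v = 0 gives the eigenspace spanned by (1, -3).
With v₂ = -3, v = (1, -3), so v₁ = 1.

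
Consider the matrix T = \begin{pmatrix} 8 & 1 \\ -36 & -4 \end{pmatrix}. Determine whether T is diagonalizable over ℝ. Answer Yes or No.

No

Characteristic polynomial: p(μ) = μ^2 - 4μ + 4 = (μ - 2)^2.
μ = 2 has algebraic multiplicity 2; rank(T − 2I) = 1, so geometric multiplicity = 1.
Geometric multiplicity < algebraic multiplicity, so T is not diagonalizable.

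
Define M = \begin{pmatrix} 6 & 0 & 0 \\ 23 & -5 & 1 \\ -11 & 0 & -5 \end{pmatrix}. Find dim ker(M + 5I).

M + 5I = [[11, 0, 0], [23, 0, 1], [-11, 0, 0]].
This matrix has rank 2, so its null space has dimension 3 − 2 = 1.

1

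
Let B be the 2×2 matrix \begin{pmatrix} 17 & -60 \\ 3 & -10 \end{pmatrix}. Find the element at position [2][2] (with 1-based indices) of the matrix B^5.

-12340

Characteristic polynomial: λ^2 - 7λ + 10 = (λ - 5)(λ - 2), so the eigenvalues are 2, 5.
λ=2: eigenvector (4, 1).
λ=5: eigenvector (5, 1).
P = [[4, 5], [1, 1]], D = diag(2, 5), P⁻¹ = [[-1, 5], [1, -4]].
B⁵ = P·diag(32, 3125)·P⁻¹ = [[15497, -61860], [3093, -12340]].
The requested entry is -12340.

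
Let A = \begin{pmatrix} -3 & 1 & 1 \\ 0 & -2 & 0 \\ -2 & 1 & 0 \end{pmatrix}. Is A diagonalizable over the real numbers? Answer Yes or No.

No

Characteristic polynomial: p(μ) = μ^3 + 5μ^2 + 8μ + 4 = (μ + 1)(μ + 2)^2.
μ = -2 has algebraic multiplicity 2; rank(A + 2I) = 2, so geometric multiplicity = 1.
Geometric multiplicity < algebraic multiplicity, so A is not diagonalizable.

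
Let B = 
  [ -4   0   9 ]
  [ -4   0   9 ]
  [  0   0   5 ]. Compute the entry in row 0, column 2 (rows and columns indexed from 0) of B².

9

Characteristic polynomial: s^3 - s^2 - 20s = s(s - 5)(s + 4), so the eigenvalues are -4, 0, 5.
s=-4: eigenvector (1, 1, 0).
s=0: eigenvector (0, 1, 0).
s=5: eigenvector (1, 1, 1).
P = [[1, 0, 1], [1, 1, 1], [0, 0, 1]], D = diag(-4, 0, 5), P⁻¹ = [[1, 0, -1], [-1, 1, 0], [0, 0, 1]].
B² = P·diag(16, 0, 25)·P⁻¹ = [[16, 0, 9], [16, 0, 9], [0, 0, 25]].
The requested entry is 9.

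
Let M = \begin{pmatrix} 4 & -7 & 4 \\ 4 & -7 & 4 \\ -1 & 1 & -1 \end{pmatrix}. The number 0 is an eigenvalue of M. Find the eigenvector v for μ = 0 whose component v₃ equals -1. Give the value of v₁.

M = [[4, -7, 4], [4, -7, 4], [-1, 1, -1]].
Solving (M)v = 0 gives the eigenspace spanned by (1, 0, -1).
With v₃ = -1, v = (1, 0, -1), so v₁ = 1.

1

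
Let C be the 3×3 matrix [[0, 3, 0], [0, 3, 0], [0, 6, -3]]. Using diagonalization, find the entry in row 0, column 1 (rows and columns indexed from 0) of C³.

Characteristic polynomial: μ^3 - 9μ = μ(μ - 3)(μ + 3), so the eigenvalues are -3, 0, 3.
μ=0: eigenvector (1, 0, 0).
μ=3: eigenvector (1, 1, 1).
μ=-3: eigenvector (0, 0, 1).
P = [[1, 1, 0], [0, 1, 0], [0, 1, 1]], D = diag(0, 3, -3), P⁻¹ = [[1, -1, 0], [0, 1, 0], [0, -1, 1]].
C³ = P·diag(0, 27, -27)·P⁻¹ = [[0, 27, 0], [0, 27, 0], [0, 54, -27]].
The requested entry is 27.

27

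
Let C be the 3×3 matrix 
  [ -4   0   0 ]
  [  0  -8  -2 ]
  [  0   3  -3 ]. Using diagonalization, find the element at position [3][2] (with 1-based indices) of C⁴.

Characteristic polynomial: μ^3 + 15μ^2 + 74μ + 120 = (μ + 4)(μ + 5)(μ + 6), so the eigenvalues are -6, -5, -4.
μ=-5: eigenvector (0, -2, 3).
μ=-6: eigenvector (0, 1, -1).
μ=-4: eigenvector (1, 0, 0).
P = [[0, 0, 1], [-2, 1, 0], [3, -1, 0]], D = diag(-5, -6, -4), P⁻¹ = [[0, 1, 1], [0, 3, 2], [1, 0, 0]].
C⁴ = P·diag(625, 1296, 256)·P⁻¹ = [[256, 0, 0], [0, 2638, 1342], [0, -2013, -717]].
The requested entry is -2013.

-2013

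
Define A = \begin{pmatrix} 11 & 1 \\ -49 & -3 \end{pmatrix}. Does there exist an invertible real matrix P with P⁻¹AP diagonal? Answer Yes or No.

Characteristic polynomial: p(s) = s^2 - 8s + 16 = (s - 4)^2.
s = 4 has algebraic multiplicity 2; rank(A − 4I) = 1, so geometric multiplicity = 1.
Geometric multiplicity < algebraic multiplicity, so A is not diagonalizable.

No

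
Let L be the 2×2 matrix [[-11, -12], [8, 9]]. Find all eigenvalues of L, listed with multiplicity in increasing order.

-3, 1

Characteristic polynomial: p(s) = s^2 + 2s - 3 = (s - 1)(s + 3).
Roots (with multiplicity): -3, 1.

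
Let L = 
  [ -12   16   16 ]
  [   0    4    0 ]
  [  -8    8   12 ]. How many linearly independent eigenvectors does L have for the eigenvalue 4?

2

L − 4I = [[-16, 16, 16], [0, 0, 0], [-8, 8, 8]].
This matrix has rank 1, so its null space has dimension 3 − 1 = 2.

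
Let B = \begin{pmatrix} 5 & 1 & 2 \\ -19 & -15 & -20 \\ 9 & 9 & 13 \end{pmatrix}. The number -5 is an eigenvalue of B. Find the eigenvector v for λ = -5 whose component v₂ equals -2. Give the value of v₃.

1

B + 5I = [[10, 1, 2], [-19, -10, -20], [9, 9, 18]].
Solving (B + 5I)v = 0 gives the eigenspace spanned by (0, -2, 1).
With v₂ = -2, v = (0, -2, 1), so v₃ = 1.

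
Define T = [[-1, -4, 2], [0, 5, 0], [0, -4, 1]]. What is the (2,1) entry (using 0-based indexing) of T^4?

-624

Characteristic polynomial: r^3 - 5r^2 - r + 5 = (r - 5)(r - 1)(r + 1), so the eigenvalues are -1, 1, 5.
r=-1: eigenvector (1, 0, 0).
r=1: eigenvector (1, 0, 1).
r=5: eigenvector (-1, 1, -1).
P = [[1, 1, -1], [0, 0, 1], [0, 1, -1]], D = diag(-1, 1, 5), P⁻¹ = [[1, 0, -1], [0, 1, 1], [0, 1, 0]].
T⁴ = P·diag(1, 1, 625)·P⁻¹ = [[1, -624, 0], [0, 625, 0], [0, -624, 1]].
The requested entry is -624.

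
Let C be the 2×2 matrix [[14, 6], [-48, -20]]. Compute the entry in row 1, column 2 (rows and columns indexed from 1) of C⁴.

-720

Characteristic polynomial: s^2 + 6s + 8 = (s + 2)(s + 4), so the eigenvalues are -4, -2.
s=-4: eigenvector (1, -3).
s=-2: eigenvector (3, -8).
P = [[1, 3], [-3, -8]], D = diag(-4, -2), P⁻¹ = [[-8, -3], [3, 1]].
C⁴ = P·diag(256, 16)·P⁻¹ = [[-1904, -720], [5760, 2176]].
The requested entry is -720.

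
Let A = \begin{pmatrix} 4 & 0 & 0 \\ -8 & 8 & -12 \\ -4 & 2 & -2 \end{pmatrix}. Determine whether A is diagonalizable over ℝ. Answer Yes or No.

Yes

Characteristic polynomial: p(r) = r^3 - 10r^2 + 32r - 32 = (r - 4)^2(r - 2).
r = 4 has algebraic multiplicity 2; rank(A − 4I) = 1, so geometric multiplicity = 2.
Every eigenvalue has geometric = algebraic multiplicity, so A is diagonalizable.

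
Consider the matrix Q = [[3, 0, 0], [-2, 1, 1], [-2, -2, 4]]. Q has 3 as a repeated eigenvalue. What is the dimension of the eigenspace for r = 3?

2

Q − 3I = [[0, 0, 0], [-2, -2, 1], [-2, -2, 1]].
This matrix has rank 1, so its null space has dimension 3 − 1 = 2.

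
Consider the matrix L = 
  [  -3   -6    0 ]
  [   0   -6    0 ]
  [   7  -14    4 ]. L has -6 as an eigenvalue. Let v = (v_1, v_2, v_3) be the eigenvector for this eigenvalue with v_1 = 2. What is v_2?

1

L + 6I = [[3, -6, 0], [0, 0, 0], [7, -14, 10]].
Solving (L + 6I)v = 0 gives the eigenspace spanned by (2, 1, 0).
With v_1 = 2, v = (2, 1, 0), so v_2 = 1.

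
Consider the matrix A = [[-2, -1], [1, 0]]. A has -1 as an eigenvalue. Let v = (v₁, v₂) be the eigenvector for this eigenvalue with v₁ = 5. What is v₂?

-5

A + 1I = [[-1, -1], [1, 1]].
Solving (A + 1I)v = 0 gives the eigenspace spanned by (5, -5).
With v₁ = 5, v = (5, -5), so v₂ = -5.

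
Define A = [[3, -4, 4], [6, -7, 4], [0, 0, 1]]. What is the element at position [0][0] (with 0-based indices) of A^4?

Characteristic polynomial: s^3 + 3s^2 - s - 3 = (s - 1)(s + 1)(s + 3), so the eigenvalues are -3, -1, 1.
s=-3: eigenvector (-2, -3, 0).
s=-1: eigenvector (1, 1, 0).
s=1: eigenvector (2, 2, 1).
P = [[-2, 1, 2], [-3, 1, 2], [0, 0, 1]], D = diag(-3, -1, 1), P⁻¹ = [[1, -1, 0], [3, -2, -2], [0, 0, 1]].
A⁴ = P·diag(81, 1, 1)·P⁻¹ = [[-159, 160, 0], [-240, 241, 0], [0, 0, 1]].
The requested entry is -159.

-159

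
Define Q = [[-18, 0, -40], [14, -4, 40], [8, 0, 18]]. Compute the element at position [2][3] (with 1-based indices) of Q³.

Characteristic polynomial: μ^3 + 4μ^2 - 4μ - 16 = (μ - 2)(μ + 2)(μ + 4), so the eigenvalues are -4, -2, 2.
μ=-4: eigenvector (0, 1, 0).
μ=-2: eigenvector (5, -5, -2).
μ=2: eigenvector (-2, 2, 1).
P = [[0, 5, -2], [1, -5, 2], [0, -2, 1]], D = diag(-4, -2, 2), P⁻¹ = [[1, 1, 0], [1, 0, 2], [2, 0, 5]].
Q³ = P·diag(-64, -8, 8)·P⁻¹ = [[-72, 0, -160], [8, -64, 160], [32, 0, 72]].
The requested entry is 160.

160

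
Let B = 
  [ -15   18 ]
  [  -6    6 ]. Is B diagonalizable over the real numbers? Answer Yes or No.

Characteristic polynomial: p(s) = s^2 + 9s + 18 = (s + 3)(s + 6).
All 2 eigenvalues are distinct, so B is diagonalizable.

Yes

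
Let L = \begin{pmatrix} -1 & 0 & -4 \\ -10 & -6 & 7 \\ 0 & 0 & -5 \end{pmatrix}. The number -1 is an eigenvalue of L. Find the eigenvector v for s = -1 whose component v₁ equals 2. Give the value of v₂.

L + 1I = [[0, 0, -4], [-10, -5, 7], [0, 0, -4]].
Solving (L + 1I)v = 0 gives the eigenspace spanned by (2, -4, 0).
With v₁ = 2, v = (2, -4, 0), so v₂ = -4.

-4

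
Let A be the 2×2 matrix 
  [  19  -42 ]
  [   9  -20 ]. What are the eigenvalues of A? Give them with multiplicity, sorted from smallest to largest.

Characteristic polynomial: p(r) = r^2 + r - 2 = (r - 1)(r + 2).
Roots (with multiplicity): -2, 1.

-2, 1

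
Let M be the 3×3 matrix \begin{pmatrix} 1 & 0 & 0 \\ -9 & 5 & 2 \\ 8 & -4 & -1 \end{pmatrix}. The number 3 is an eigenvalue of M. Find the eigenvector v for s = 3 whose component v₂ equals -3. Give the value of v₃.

3

M − 3I = [[-2, 0, 0], [-9, 2, 2], [8, -4, -4]].
Solving (M − 3I)v = 0 gives the eigenspace spanned by (0, -3, 3).
With v₂ = -3, v = (0, -3, 3), so v₃ = 3.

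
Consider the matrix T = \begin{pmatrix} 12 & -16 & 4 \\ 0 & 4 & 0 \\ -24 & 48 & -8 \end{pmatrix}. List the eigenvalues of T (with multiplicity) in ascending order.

Characteristic polynomial: p(r) = r^3 - 8r^2 + 16r = r(r - 4)^2.
Roots (with multiplicity): 0, 4, 4.

0, 4, 4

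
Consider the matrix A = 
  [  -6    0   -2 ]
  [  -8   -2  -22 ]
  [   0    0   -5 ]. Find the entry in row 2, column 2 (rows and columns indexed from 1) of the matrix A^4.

Characteristic polynomial: s^3 + 13s^2 + 52s + 60 = (s + 2)(s + 5)(s + 6), so the eigenvalues are -6, -5, -2.
s=-6: eigenvector (1, 2, 0).
s=-2: eigenvector (0, 1, 0).
s=-5: eigenvector (-2, 2, 1).
P = [[1, 0, -2], [2, 1, 2], [0, 0, 1]], D = diag(-6, -2, -5), P⁻¹ = [[1, 0, 2], [-2, 1, -6], [0, 0, 1]].
A⁴ = P·diag(1296, 16, 625)·P⁻¹ = [[1296, 0, 1342], [2560, 16, 6338], [0, 0, 625]].
The requested entry is 16.

16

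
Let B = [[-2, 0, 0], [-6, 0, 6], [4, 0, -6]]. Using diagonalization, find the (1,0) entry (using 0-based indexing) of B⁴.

Characteristic polynomial: t^3 + 8t^2 + 12t = t(t + 2)(t + 6), so the eigenvalues are -6, -2, 0.
t=-2: eigenvector (1, 0, 1).
t=0: eigenvector (0, 1, 0).
t=-6: eigenvector (0, -1, 1).
P = [[1, 0, 0], [0, 1, -1], [1, 0, 1]], D = diag(-2, 0, -6), P⁻¹ = [[1, 0, 0], [-1, 1, 1], [-1, 0, 1]].
B⁴ = P·diag(16, 0, 1296)·P⁻¹ = [[16, 0, 0], [1296, 0, -1296], [-1280, 0, 1296]].
The requested entry is 1296.

1296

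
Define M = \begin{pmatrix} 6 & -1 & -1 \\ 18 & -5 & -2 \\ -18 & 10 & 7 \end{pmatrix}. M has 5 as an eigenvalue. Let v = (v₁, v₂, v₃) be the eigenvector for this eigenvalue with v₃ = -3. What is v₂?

6

M − 5I = [[1, -1, -1], [18, -10, -2], [-18, 10, 2]].
Solving (M − 5I)v = 0 gives the eigenspace spanned by (3, 6, -3).
With v₃ = -3, v = (3, 6, -3), so v₂ = 6.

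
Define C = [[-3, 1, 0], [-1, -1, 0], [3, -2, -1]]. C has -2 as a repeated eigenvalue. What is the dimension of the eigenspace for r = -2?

1

C + 2I = [[-1, 1, 0], [-1, 1, 0], [3, -2, 1]].
This matrix has rank 2, so its null space has dimension 3 − 2 = 1.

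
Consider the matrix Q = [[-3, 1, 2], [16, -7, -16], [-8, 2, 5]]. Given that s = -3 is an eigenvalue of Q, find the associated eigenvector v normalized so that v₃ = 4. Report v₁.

2

Q + 3I = [[0, 1, 2], [16, -4, -16], [-8, 2, 8]].
Solving (Q + 3I)v = 0 gives the eigenspace spanned by (2, -8, 4).
With v₃ = 4, v = (2, -8, 4), so v₁ = 2.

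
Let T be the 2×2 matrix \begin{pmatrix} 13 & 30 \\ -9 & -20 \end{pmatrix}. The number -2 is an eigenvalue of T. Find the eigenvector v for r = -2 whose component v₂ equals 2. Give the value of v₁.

T + 2I = [[15, 30], [-9, -18]].
Solving (T + 2I)v = 0 gives the eigenspace spanned by (-4, 2).
With v₂ = 2, v = (-4, 2), so v₁ = -4.

-4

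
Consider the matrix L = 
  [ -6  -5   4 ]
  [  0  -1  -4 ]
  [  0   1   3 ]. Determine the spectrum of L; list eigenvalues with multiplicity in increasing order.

Characteristic polynomial: p(r) = r^3 + 4r^2 - 11r + 6 = (r - 1)^2(r + 6).
Roots (with multiplicity): -6, 1, 1.

-6, 1, 1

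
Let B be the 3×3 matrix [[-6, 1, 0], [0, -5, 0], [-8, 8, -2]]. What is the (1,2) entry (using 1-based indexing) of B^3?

Characteristic polynomial: μ^3 + 13μ^2 + 52μ + 60 = (μ + 2)(μ + 5)(μ + 6), so the eigenvalues are -6, -5, -2.
μ=-6: eigenvector (1, 0, 2).
μ=-5: eigenvector (1, 1, 0).
μ=-2: eigenvector (0, 0, 1).
P = [[1, 1, 0], [0, 1, 0], [2, 0, 1]], D = diag(-6, -5, -2), P⁻¹ = [[1, -1, 0], [0, 1, 0], [-2, 2, 1]].
B³ = P·diag(-216, -125, -8)·P⁻¹ = [[-216, 91, 0], [0, -125, 0], [-416, 416, -8]].
The requested entry is 91.

91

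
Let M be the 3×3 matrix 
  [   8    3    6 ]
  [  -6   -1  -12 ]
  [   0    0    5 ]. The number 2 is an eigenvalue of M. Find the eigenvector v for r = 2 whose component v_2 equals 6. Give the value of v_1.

-3

M − 2I = [[6, 3, 6], [-6, -3, -12], [0, 0, 3]].
Solving (M − 2I)v = 0 gives the eigenspace spanned by (-3, 6, 0).
With v_2 = 6, v = (-3, 6, 0), so v_1 = -3.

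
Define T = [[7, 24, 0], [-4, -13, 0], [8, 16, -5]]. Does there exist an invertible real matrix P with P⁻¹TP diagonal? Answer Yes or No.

Characteristic polynomial: p(λ) = λ^3 + 11λ^2 + 35λ + 25 = (λ + 1)(λ + 5)^2.
λ = -5 has algebraic multiplicity 2; rank(T + 5I) = 1, so geometric multiplicity = 2.
Every eigenvalue has geometric = algebraic multiplicity, so T is diagonalizable.

Yes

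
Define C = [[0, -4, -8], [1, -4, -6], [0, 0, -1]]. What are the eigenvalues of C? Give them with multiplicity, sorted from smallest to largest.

Characteristic polynomial: p(λ) = λ^3 + 5λ^2 + 8λ + 4 = (λ + 1)(λ + 2)^2.
Roots (with multiplicity): -2, -2, -1.

-2, -2, -1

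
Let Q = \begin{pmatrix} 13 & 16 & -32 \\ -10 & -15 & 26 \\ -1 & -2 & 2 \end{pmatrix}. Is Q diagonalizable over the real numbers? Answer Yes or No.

Characteristic polynomial: p(t) = t^3 - 19t - 30 = (t - 5)(t + 2)(t + 3).
All 3 eigenvalues are distinct, so Q is diagonalizable.

Yes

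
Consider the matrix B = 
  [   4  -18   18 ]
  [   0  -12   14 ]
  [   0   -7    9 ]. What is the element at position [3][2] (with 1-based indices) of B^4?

Characteristic polynomial: λ^3 - λ^2 - 22λ + 40 = (λ - 4)(λ - 2)(λ + 5), so the eigenvalues are -5, 2, 4.
λ=4: eigenvector (1, 0, 0).
λ=-5: eigenvector (2, 2, 1).
λ=2: eigenvector (0, 1, 1).
P = [[1, 2, 0], [0, 2, 1], [0, 1, 1]], D = diag(4, -5, 2), P⁻¹ = [[1, -2, 2], [0, 1, -1], [0, -1, 2]].
B⁴ = P·diag(256, 625, 16)·P⁻¹ = [[256, 738, -738], [0, 1234, -1218], [0, 609, -593]].
The requested entry is 609.

609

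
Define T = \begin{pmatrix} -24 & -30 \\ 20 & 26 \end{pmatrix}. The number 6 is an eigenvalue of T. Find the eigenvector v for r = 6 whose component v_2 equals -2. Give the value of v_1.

2

T − 6I = [[-30, -30], [20, 20]].
Solving (T − 6I)v = 0 gives the eigenspace spanned by (2, -2).
With v_2 = -2, v = (2, -2), so v_1 = 2.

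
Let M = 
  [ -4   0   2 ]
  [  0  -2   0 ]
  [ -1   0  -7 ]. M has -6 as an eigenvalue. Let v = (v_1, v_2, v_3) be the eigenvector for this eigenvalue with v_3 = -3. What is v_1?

3

M + 6I = [[2, 0, 2], [0, 4, 0], [-1, 0, -1]].
Solving (M + 6I)v = 0 gives the eigenspace spanned by (3, 0, -3).
With v_3 = -3, v = (3, 0, -3), so v_1 = 3.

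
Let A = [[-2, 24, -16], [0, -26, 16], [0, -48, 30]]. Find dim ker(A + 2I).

2

A + 2I = [[0, 24, -16], [0, -24, 16], [0, -48, 32]].
This matrix has rank 1, so its null space has dimension 3 − 1 = 2.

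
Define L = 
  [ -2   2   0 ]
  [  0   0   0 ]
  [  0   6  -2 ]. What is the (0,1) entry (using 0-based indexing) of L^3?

8

Characteristic polynomial: λ^3 + 4λ^2 + 4λ = λ(λ + 2)^2, so the eigenvalues are -2, -2, 0.
λ=-2: eigenvector (1, 0, 3).
λ=0: eigenvector (1, 1, 3).
λ=-2: eigenvector (-2, 0, -5).
P = [[1, 1, -2], [0, 1, 0], [3, 3, -5]], D = diag(-2, 0, -2), P⁻¹ = [[-5, -1, 2], [0, 1, 0], [-3, 0, 1]].
L³ = P·diag(-8, 0, -8)·P⁻¹ = [[-8, 8, 0], [0, 0, 0], [0, 24, -8]].
The requested entry is 8.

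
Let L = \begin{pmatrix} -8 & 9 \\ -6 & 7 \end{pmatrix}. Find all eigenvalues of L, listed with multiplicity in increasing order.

Characteristic polynomial: p(μ) = μ^2 + μ - 2 = (μ - 1)(μ + 2).
Roots (with multiplicity): -2, 1.

-2, 1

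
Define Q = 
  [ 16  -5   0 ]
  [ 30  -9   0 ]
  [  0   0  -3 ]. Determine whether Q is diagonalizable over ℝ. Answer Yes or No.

Characteristic polynomial: p(λ) = λ^3 - 4λ^2 - 15λ + 18 = (λ - 6)(λ - 1)(λ + 3).
All 3 eigenvalues are distinct, so Q is diagonalizable.

Yes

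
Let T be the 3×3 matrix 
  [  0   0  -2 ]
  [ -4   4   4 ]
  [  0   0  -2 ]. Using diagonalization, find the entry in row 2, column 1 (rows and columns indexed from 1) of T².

-16

Characteristic polynomial: μ^3 - 2μ^2 - 8μ = μ(μ - 4)(μ + 2), so the eigenvalues are -2, 0, 4.
μ=4: eigenvector (0, -1, 0).
μ=0: eigenvector (1, 1, 0).
μ=-2: eigenvector (1, 0, 1).
P = [[0, 1, 1], [-1, 1, 0], [0, 0, 1]], D = diag(4, 0, -2), P⁻¹ = [[1, -1, -1], [1, 0, -1], [0, 0, 1]].
T² = P·diag(16, 0, 4)·P⁻¹ = [[0, 0, 4], [-16, 16, 16], [0, 0, 4]].
The requested entry is -16.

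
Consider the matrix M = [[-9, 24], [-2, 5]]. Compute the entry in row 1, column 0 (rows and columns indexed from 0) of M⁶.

728

Characteristic polynomial: s^2 + 4s + 3 = (s + 1)(s + 3), so the eigenvalues are -3, -1.
s=-1: eigenvector (3, 1).
s=-3: eigenvector (4, 1).
P = [[3, 4], [1, 1]], D = diag(-1, -3), P⁻¹ = [[-1, 4], [1, -3]].
M⁶ = P·diag(1, 729)·P⁻¹ = [[2913, -8736], [728, -2183]].
The requested entry is 728.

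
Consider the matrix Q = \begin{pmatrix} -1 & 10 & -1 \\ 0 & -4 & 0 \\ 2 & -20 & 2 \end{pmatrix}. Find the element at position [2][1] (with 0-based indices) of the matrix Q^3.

Characteristic polynomial: t^3 + 3t^2 - 4t = t(t - 1)(t + 4), so the eigenvalues are -4, 0, 1.
t=-4: eigenvector (-2, 1, 4).
t=1: eigenvector (1, 0, -2).
t=0: eigenvector (1, 0, -1).
P = [[-2, 1, 1], [1, 0, 0], [4, -2, -1]], D = diag(-4, 1, 0), P⁻¹ = [[0, 1, 0], [-1, 2, -1], [2, 0, 1]].
Q³ = P·diag(-64, 1, 0)·P⁻¹ = [[-1, 130, -1], [0, -64, 0], [2, -260, 2]].
The requested entry is -260.

-260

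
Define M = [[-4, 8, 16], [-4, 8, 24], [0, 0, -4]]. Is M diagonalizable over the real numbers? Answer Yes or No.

Yes

Characteristic polynomial: p(λ) = λ^3 - 16λ = λ(λ - 4)(λ + 4).
All 3 eigenvalues are distinct, so M is diagonalizable.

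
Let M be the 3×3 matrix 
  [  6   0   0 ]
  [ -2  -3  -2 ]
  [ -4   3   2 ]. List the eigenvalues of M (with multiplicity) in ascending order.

-1, 0, 6

Characteristic polynomial: p(t) = t^3 - 5t^2 - 6t = t(t - 6)(t + 1).
Roots (with multiplicity): -1, 0, 6.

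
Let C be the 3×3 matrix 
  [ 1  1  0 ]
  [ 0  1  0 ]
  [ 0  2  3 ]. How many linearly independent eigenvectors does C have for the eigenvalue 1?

C − 1I = [[0, 1, 0], [0, 0, 0], [0, 2, 2]].
This matrix has rank 2, so its null space has dimension 3 − 2 = 1.

1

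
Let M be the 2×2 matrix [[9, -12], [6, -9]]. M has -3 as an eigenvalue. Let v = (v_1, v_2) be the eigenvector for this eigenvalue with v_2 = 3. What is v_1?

3

M + 3I = [[12, -12], [6, -6]].
Solving (M + 3I)v = 0 gives the eigenspace spanned by (3, 3).
With v_2 = 3, v = (3, 3), so v_1 = 3.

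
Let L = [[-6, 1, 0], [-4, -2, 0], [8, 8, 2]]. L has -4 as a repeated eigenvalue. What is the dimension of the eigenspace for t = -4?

1

L + 4I = [[-2, 1, 0], [-4, 2, 0], [8, 8, 6]].
This matrix has rank 2, so its null space has dimension 3 − 2 = 1.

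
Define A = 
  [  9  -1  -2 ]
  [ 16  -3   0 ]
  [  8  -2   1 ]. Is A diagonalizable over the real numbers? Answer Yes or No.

No

Characteristic polynomial: p(λ) = λ^3 - 7λ^2 + 11λ - 5 = (λ - 5)(λ - 1)^2.
λ = 1 has algebraic multiplicity 2; rank(A − 1I) = 2, so geometric multiplicity = 1.
Geometric multiplicity < algebraic multiplicity, so A is not diagonalizable.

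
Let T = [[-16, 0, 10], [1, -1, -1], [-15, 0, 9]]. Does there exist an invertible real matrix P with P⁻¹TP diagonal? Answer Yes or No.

No

Characteristic polynomial: p(λ) = λ^3 + 8λ^2 + 13λ + 6 = (λ + 1)^2(λ + 6).
λ = -1 has algebraic multiplicity 2; rank(T + 1I) = 2, so geometric multiplicity = 1.
Geometric multiplicity < algebraic multiplicity, so T is not diagonalizable.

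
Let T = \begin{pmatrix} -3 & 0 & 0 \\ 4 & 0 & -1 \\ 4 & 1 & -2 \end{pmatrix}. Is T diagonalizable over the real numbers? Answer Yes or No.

Characteristic polynomial: p(λ) = λ^3 + 5λ^2 + 7λ + 3 = (λ + 1)^2(λ + 3).
λ = -1 has algebraic multiplicity 2; rank(T + 1I) = 2, so geometric multiplicity = 1.
Geometric multiplicity < algebraic multiplicity, so T is not diagonalizable.

No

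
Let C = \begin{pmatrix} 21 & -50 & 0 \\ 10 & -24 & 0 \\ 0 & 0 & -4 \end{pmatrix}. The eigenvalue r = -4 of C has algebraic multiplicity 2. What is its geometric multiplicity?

C + 4I = [[25, -50, 0], [10, -20, 0], [0, 0, 0]].
This matrix has rank 1, so its null space has dimension 3 − 1 = 2.

2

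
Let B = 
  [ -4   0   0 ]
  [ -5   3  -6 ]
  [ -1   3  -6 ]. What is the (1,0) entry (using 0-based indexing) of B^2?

11

Characteristic polynomial: μ^3 + 7μ^2 + 12μ = μ(μ + 3)(μ + 4), so the eigenvalues are -4, -3, 0.
μ=-4: eigenvector (1, -1, -2).
μ=0: eigenvector (0, 2, 1).
μ=-3: eigenvector (0, 1, 1).
P = [[1, 0, 0], [-1, 2, 1], [-2, 1, 1]], D = diag(-4, 0, -3), P⁻¹ = [[1, 0, 0], [-1, 1, -1], [3, -1, 2]].
B² = P·diag(16, 0, 9)·P⁻¹ = [[16, 0, 0], [11, -9, 18], [-5, -9, 18]].
The requested entry is 11.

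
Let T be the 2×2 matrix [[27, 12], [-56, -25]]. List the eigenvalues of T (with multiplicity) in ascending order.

-1, 3

Characteristic polynomial: p(λ) = λ^2 - 2λ - 3 = (λ - 3)(λ + 1).
Roots (with multiplicity): -1, 3.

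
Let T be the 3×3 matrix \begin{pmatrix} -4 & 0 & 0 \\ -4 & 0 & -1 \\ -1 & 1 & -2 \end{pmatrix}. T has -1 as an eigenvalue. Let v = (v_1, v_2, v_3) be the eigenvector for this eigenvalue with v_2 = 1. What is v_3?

T + 1I = [[-3, 0, 0], [-4, 1, -1], [-1, 1, -1]].
Solving (T + 1I)v = 0 gives the eigenspace spanned by (0, 1, 1).
With v_2 = 1, v = (0, 1, 1), so v_3 = 1.

1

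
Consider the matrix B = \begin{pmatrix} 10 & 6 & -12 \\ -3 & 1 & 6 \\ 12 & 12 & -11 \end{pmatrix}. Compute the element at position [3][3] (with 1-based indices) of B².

Characteristic polynomial: s^3 - 21s + 20 = (s - 4)(s - 1)(s + 5), so the eigenvalues are -5, 1, 4.
s=1: eigenvector (-2, 1, -1).
s=-5: eigenvector (2, -1, 2).
s=4: eigenvector (1, -1, 0).
P = [[-2, 2, 1], [1, -1, -1], [-1, 2, 0]], D = diag(1, -5, 4), P⁻¹ = [[-2, -2, 1], [-1, -1, 1], [-1, -2, 0]].
B² = P·diag(1, 25, 16)·P⁻¹ = [[-62, -78, 48], [39, 55, -24], [-48, -48, 49]].
The requested entry is 49.

49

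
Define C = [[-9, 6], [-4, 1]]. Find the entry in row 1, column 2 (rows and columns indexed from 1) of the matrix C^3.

Characteristic polynomial: t^2 + 8t + 15 = (t + 3)(t + 5), so the eigenvalues are -5, -3.
t=-5: eigenvector (3, 2).
t=-3: eigenvector (1, 1).
P = [[3, 1], [2, 1]], D = diag(-5, -3), P⁻¹ = [[1, -1], [-2, 3]].
C³ = P·diag(-125, -27)·P⁻¹ = [[-321, 294], [-196, 169]].
The requested entry is 294.

294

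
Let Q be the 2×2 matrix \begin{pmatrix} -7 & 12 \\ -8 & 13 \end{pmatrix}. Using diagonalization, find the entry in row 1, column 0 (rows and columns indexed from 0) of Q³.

-248

Characteristic polynomial: λ^2 - 6λ + 5 = (λ - 5)(λ - 1), so the eigenvalues are 1, 5.
λ=5: eigenvector (1, 1).
λ=1: eigenvector (-3, -2).
P = [[1, -3], [1, -2]], D = diag(5, 1), P⁻¹ = [[-2, 3], [-1, 1]].
Q³ = P·diag(125, 1)·P⁻¹ = [[-247, 372], [-248, 373]].
The requested entry is -248.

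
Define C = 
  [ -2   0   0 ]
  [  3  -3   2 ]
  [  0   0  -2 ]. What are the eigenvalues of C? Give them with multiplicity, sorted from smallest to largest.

-3, -2, -2

Characteristic polynomial: p(s) = s^3 + 7s^2 + 16s + 12 = (s + 2)^2(s + 3).
Roots (with multiplicity): -3, -2, -2.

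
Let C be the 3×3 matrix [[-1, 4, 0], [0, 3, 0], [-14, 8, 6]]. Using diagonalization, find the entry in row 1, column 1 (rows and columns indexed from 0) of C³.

Characteristic polynomial: μ^3 - 8μ^2 + 9μ + 18 = (μ - 6)(μ - 3)(μ + 1), so the eigenvalues are -1, 3, 6.
μ=-1: eigenvector (1, 0, 2).
μ=3: eigenvector (1, 1, 2).
μ=6: eigenvector (0, 0, 1).
P = [[1, 1, 0], [0, 1, 0], [2, 2, 1]], D = diag(-1, 3, 6), P⁻¹ = [[1, -1, 0], [0, 1, 0], [-2, 0, 1]].
C³ = P·diag(-1, 27, 216)·P⁻¹ = [[-1, 28, 0], [0, 27, 0], [-434, 56, 216]].
The requested entry is 27.

27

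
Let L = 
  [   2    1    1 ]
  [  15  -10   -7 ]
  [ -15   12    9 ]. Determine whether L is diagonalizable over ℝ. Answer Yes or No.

Characteristic polynomial: p(μ) = μ^3 - μ^2 - 8μ + 12 = (μ - 2)^2(μ + 3).
μ = 2 has algebraic multiplicity 2; rank(L − 2I) = 2, so geometric multiplicity = 1.
Geometric multiplicity < algebraic multiplicity, so L is not diagonalizable.

No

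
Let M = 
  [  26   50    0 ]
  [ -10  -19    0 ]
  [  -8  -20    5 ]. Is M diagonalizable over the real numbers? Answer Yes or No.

Yes

Characteristic polynomial: p(λ) = λ^3 - 12λ^2 + 41λ - 30 = (λ - 6)(λ - 5)(λ - 1).
All 3 eigenvalues are distinct, so M is diagonalizable.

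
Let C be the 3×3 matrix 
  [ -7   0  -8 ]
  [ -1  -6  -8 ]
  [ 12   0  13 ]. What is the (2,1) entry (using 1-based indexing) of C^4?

-2543

Characteristic polynomial: t^3 - 31t + 30 = (t - 5)(t - 1)(t + 6), so the eigenvalues are -6, 1, 5.
t=1: eigenvector (1, 1, -1).
t=5: eigenvector (-2, -2, 3).
t=-6: eigenvector (0, 1, 0).
P = [[1, -2, 0], [1, -2, 1], [-1, 3, 0]], D = diag(1, 5, -6), P⁻¹ = [[3, 0, 2], [1, 0, 1], [-1, 1, 0]].
C⁴ = P·diag(1, 625, 1296)·P⁻¹ = [[-1247, 0, -1248], [-2543, 1296, -1248], [1872, 0, 1873]].
The requested entry is -2543.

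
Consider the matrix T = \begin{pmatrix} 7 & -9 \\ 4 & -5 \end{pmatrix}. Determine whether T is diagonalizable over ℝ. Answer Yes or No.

No

Characteristic polynomial: p(μ) = μ^2 - 2μ + 1 = (μ - 1)^2.
μ = 1 has algebraic multiplicity 2; rank(T − 1I) = 1, so geometric multiplicity = 1.
Geometric multiplicity < algebraic multiplicity, so T is not diagonalizable.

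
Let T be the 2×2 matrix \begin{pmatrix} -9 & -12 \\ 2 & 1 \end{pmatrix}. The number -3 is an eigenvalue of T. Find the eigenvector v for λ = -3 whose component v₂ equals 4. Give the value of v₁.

-8

T + 3I = [[-6, -12], [2, 4]].
Solving (T + 3I)v = 0 gives the eigenspace spanned by (-8, 4).
With v₂ = 4, v = (-8, 4), so v₁ = -8.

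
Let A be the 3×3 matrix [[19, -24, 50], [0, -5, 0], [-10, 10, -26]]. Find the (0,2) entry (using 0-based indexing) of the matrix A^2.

Characteristic polynomial: t^3 + 12t^2 + 41t + 30 = (t + 1)(t + 5)(t + 6), so the eigenvalues are -6, -5, -1.
t=-1: eigenvector (5, 0, -2).
t=-5: eigenvector (1, 1, 0).
t=-6: eigenvector (-2, 0, 1).
P = [[5, 1, -2], [0, 1, 0], [-2, 0, 1]], D = diag(-1, -5, -6), P⁻¹ = [[1, -1, 2], [0, 1, 0], [2, -2, 5]].
A² = P·diag(1, 25, 36)·P⁻¹ = [[-139, 164, -350], [0, 25, 0], [70, -70, 176]].
The requested entry is -350.

-350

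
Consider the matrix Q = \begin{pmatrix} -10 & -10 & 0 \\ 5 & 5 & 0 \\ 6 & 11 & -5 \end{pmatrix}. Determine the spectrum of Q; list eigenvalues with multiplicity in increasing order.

Characteristic polynomial: p(λ) = λ^3 + 10λ^2 + 25λ = λ(λ + 5)^2.
Roots (with multiplicity): -5, -5, 0.

-5, -5, 0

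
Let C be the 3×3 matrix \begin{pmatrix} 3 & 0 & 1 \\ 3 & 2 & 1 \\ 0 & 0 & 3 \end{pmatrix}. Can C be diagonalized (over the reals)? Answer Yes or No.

Characteristic polynomial: p(λ) = λ^3 - 8λ^2 + 21λ - 18 = (λ - 3)^2(λ - 2).
λ = 3 has algebraic multiplicity 2; rank(C − 3I) = 2, so geometric multiplicity = 1.
Geometric multiplicity < algebraic multiplicity, so C is not diagonalizable.

No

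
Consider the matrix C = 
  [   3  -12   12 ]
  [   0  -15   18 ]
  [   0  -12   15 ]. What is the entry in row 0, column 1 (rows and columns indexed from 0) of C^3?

Characteristic polynomial: r^3 - 3r^2 - 9r + 27 = (r - 3)^2(r + 3), so the eigenvalues are -3, 3, 3.
r=3: eigenvector (1, 0, 0).
r=3: eigenvector (1, 1, 1).
r=-3: eigenvector (2, 3, 2).
P = [[1, 1, 2], [0, 1, 3], [0, 1, 2]], D = diag(3, 3, -3), P⁻¹ = [[1, 0, -1], [0, -2, 3], [0, 1, -1]].
C³ = P·diag(27, 27, -27)·P⁻¹ = [[27, -108, 108], [0, -135, 162], [0, -108, 135]].
The requested entry is -108.

-108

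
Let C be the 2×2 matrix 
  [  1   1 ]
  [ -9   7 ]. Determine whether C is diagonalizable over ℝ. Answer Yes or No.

Characteristic polynomial: p(r) = r^2 - 8r + 16 = (r - 4)^2.
r = 4 has algebraic multiplicity 2; rank(C − 4I) = 1, so geometric multiplicity = 1.
Geometric multiplicity < algebraic multiplicity, so C is not diagonalizable.

No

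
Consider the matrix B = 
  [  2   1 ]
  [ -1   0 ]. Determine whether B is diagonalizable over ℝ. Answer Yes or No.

No

Characteristic polynomial: p(r) = r^2 - 2r + 1 = (r - 1)^2.
r = 1 has algebraic multiplicity 2; rank(B − 1I) = 1, so geometric multiplicity = 1.
Geometric multiplicity < algebraic multiplicity, so B is not diagonalizable.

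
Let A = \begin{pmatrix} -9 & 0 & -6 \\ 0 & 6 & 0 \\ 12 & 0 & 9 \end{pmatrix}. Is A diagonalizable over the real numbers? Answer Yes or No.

Characteristic polynomial: p(r) = r^3 - 6r^2 - 9r + 54 = (r - 6)(r - 3)(r + 3).
All 3 eigenvalues are distinct, so A is diagonalizable.

Yes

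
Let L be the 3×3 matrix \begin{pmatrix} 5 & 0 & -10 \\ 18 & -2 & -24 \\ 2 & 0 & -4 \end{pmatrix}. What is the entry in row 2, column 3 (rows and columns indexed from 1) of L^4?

-60

Characteristic polynomial: λ^3 + λ^2 - 2λ = λ(λ - 1)(λ + 2), so the eigenvalues are -2, 0, 1.
λ=1: eigenvector (5, 14, 2).
λ=-2: eigenvector (0, 1, 0).
λ=0: eigenvector (2, 6, 1).
P = [[5, 0, 2], [14, 1, 6], [2, 0, 1]], D = diag(1, -2, 0), P⁻¹ = [[1, 0, -2], [-2, 1, -2], [-2, 0, 5]].
L⁴ = P·diag(1, 16, 0)·P⁻¹ = [[5, 0, -10], [-18, 16, -60], [2, 0, -4]].
The requested entry is -60.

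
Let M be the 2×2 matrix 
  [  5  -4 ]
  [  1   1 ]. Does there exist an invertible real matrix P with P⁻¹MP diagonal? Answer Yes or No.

Characteristic polynomial: p(s) = s^2 - 6s + 9 = (s - 3)^2.
s = 3 has algebraic multiplicity 2; rank(M − 3I) = 1, so geometric multiplicity = 1.
Geometric multiplicity < algebraic multiplicity, so M is not diagonalizable.

No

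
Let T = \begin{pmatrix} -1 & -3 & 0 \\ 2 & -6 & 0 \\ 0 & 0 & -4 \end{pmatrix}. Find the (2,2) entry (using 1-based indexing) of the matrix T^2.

30

Characteristic polynomial: r^3 + 11r^2 + 40r + 48 = (r + 3)(r + 4)^2, so the eigenvalues are -4, -4, -3.
r=-3: eigenvector (3, 2, 0).
r=-4: eigenvector (1, 1, 0).
r=-4: eigenvector (0, 0, 1).
P = [[3, 1, 0], [2, 1, 0], [0, 0, 1]], D = diag(-3, -4, -4), P⁻¹ = [[1, -1, 0], [-2, 3, 0], [0, 0, 1]].
T² = P·diag(9, 16, 16)·P⁻¹ = [[-5, 21, 0], [-14, 30, 0], [0, 0, 16]].
The requested entry is 30.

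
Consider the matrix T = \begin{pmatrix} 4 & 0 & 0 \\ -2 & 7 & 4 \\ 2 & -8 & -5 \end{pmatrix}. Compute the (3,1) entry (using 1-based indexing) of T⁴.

350

Characteristic polynomial: λ^3 - 6λ^2 + 5λ + 12 = (λ - 4)(λ - 3)(λ + 1), so the eigenvalues are -1, 3, 4.
λ=3: eigenvector (0, 1, -1).
λ=-1: eigenvector (0, 1, -2).
λ=4: eigenvector (1, -2, 2).
P = [[0, 0, 1], [1, 1, -2], [-1, -2, 2]], D = diag(3, -1, 4), P⁻¹ = [[2, 2, 1], [0, -1, -1], [1, 0, 0]].
T⁴ = P·diag(81, 1, 256)·P⁻¹ = [[256, 0, 0], [-350, 161, 80], [350, -160, -79]].
The requested entry is 350.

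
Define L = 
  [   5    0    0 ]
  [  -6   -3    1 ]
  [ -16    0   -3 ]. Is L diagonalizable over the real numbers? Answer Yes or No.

Characteristic polynomial: p(λ) = λ^3 + λ^2 - 21λ - 45 = (λ - 5)(λ + 3)^2.
λ = -3 has algebraic multiplicity 2; rank(L + 3I) = 2, so geometric multiplicity = 1.
Geometric multiplicity < algebraic multiplicity, so L is not diagonalizable.

No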